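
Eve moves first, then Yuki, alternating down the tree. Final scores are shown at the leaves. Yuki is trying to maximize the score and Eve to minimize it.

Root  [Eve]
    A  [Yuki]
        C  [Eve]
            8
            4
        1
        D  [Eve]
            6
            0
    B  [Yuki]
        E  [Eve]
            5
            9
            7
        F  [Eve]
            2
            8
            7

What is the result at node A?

4

C (Eve): min(8, 4) = 4
D (Eve): min(6, 0) = 0
A (Yuki): max(4, 1, 0) = 4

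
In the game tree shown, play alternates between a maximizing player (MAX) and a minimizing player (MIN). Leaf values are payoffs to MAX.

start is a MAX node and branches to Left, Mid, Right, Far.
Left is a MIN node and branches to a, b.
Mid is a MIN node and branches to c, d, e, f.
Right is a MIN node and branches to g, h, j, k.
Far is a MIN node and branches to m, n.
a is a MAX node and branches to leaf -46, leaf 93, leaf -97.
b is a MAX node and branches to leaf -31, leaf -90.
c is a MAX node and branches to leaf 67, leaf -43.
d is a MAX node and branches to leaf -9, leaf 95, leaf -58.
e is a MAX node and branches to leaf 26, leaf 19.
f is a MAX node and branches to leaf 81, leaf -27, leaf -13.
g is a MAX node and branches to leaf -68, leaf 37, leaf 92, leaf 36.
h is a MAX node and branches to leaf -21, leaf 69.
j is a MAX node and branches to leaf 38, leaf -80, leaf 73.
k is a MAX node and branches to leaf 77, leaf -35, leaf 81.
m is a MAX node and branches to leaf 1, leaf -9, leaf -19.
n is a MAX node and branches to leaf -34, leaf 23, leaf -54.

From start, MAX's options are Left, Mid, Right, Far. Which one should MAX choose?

a (MAX): max(-46, 93, -97) = 93
b (MAX): max(-31, -90) = -31
Left (MIN): min(93, -31) = -31
c (MAX): max(67, -43) = 67
d (MAX): max(-9, 95, -58) = 95
e (MAX): max(26, 19) = 26
f (MAX): max(81, -27, -13) = 81
Mid (MIN): min(67, 95, 26, 81) = 26
g (MAX): max(-68, 37, 92, 36) = 92
h (MAX): max(-21, 69) = 69
j (MAX): max(38, -80, 73) = 73
k (MAX): max(77, -35, 81) = 81
Right (MIN): min(92, 69, 73, 81) = 69
m (MAX): max(1, -9, -19) = 1
n (MAX): max(-34, 23, -54) = 23
Far (MIN): min(1, 23) = 1
start (MAX): max(-31, 26, 69, 1) = 69
MAX at start wants the highest of {Left=-31, Mid=26, Right=69, Far=1}, so chooses Right.

Right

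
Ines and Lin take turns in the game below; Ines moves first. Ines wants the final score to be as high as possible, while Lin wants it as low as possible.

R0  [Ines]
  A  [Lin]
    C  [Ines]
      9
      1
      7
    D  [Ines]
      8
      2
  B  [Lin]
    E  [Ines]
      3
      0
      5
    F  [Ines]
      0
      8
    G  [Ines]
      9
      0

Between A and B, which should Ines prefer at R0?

A

C (Ines): max(9, 1, 7) = 9
D (Ines): max(8, 2) = 8
A (Lin): min(9, 8) = 8
E (Ines): max(3, 0, 5) = 5
F (Ines): max(0, 8) = 8
G (Ines): max(9, 0) = 9
B (Lin): min(5, 8, 9) = 5
Ines prefers the higher value; A=8, B=5. A is better since 8 > 5.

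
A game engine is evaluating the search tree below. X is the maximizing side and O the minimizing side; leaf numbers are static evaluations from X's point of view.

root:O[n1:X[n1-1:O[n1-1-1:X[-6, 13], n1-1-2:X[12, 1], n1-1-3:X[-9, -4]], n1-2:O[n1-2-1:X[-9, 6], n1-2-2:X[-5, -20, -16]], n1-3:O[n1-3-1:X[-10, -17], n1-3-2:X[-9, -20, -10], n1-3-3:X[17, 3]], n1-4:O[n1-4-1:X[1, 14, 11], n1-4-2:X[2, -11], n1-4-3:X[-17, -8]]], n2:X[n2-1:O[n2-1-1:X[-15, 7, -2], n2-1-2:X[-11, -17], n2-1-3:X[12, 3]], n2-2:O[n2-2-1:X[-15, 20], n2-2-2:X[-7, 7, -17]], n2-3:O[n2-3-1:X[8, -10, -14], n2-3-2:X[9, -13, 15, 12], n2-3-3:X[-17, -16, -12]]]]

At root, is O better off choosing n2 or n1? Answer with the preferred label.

n1

n2-1-1 (X): max(-15, 7, -2) = 7
n2-1-2 (X): max(-11, -17) = -11
n2-1-3 (X): max(12, 3) = 12
n2-1 (O): min(7, -11, 12) = -11
n2-2-1 (X): max(-15, 20) = 20
n2-2-2 (X): max(-7, 7, -17) = 7
n2-2 (O): min(20, 7) = 7
n2-3-1 (X): max(8, -10, -14) = 8
n2-3-2 (X): max(9, -13, 15, 12) = 15
n2-3-3 (X): max(-17, -16, -12) = -12
n2-3 (O): min(8, 15, -12) = -12
n2 (X): max(-11, 7, -12) = 7
n1-1-1 (X): max(-6, 13) = 13
n1-1-2 (X): max(12, 1) = 12
n1-1-3 (X): max(-9, -4) = -4
n1-1 (O): min(13, 12, -4) = -4
n1-2-1 (X): max(-9, 6) = 6
n1-2-2 (X): max(-5, -20, -16) = -5
n1-2 (O): min(6, -5) = -5
n1-3-1 (X): max(-10, -17) = -10
n1-3-2 (X): max(-9, -20, -10) = -9
n1-3-3 (X): max(17, 3) = 17
n1-3 (O): min(-10, -9, 17) = -10
n1-4-1 (X): max(1, 14, 11) = 14
n1-4-2 (X): max(2, -11) = 2
n1-4-3 (X): max(-17, -8) = -8
n1-4 (O): min(14, 2, -8) = -8
n1 (X): max(-4, -5, -10, -8) = -4
O prefers the lower value; n2=7, n1=-4. n1 is better since -4 < 7.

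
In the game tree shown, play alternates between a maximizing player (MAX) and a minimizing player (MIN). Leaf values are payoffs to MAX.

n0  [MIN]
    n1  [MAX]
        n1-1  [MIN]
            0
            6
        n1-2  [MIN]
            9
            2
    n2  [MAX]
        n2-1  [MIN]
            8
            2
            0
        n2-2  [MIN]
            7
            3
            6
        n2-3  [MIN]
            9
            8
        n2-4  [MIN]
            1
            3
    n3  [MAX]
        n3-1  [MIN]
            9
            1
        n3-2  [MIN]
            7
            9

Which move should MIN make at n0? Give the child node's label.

n1-1 (MIN): min(0, 6) = 0
n1-2 (MIN): min(9, 2) = 2
n1 (MAX): max(0, 2) = 2
n2-1 (MIN): min(8, 2, 0) = 0
n2-2 (MIN): min(7, 3, 6) = 3
n2-3 (MIN): min(9, 8) = 8
n2-4 (MIN): min(1, 3) = 1
n2 (MAX): max(0, 3, 8, 1) = 8
n3-1 (MIN): min(9, 1) = 1
n3-2 (MIN): min(7, 9) = 7
n3 (MAX): max(1, 7) = 7
n0 (MIN): min(2, 8, 7) = 2
MIN at n0 wants the lowest of {n1=2, n2=8, n3=7}, so chooses n1.

n1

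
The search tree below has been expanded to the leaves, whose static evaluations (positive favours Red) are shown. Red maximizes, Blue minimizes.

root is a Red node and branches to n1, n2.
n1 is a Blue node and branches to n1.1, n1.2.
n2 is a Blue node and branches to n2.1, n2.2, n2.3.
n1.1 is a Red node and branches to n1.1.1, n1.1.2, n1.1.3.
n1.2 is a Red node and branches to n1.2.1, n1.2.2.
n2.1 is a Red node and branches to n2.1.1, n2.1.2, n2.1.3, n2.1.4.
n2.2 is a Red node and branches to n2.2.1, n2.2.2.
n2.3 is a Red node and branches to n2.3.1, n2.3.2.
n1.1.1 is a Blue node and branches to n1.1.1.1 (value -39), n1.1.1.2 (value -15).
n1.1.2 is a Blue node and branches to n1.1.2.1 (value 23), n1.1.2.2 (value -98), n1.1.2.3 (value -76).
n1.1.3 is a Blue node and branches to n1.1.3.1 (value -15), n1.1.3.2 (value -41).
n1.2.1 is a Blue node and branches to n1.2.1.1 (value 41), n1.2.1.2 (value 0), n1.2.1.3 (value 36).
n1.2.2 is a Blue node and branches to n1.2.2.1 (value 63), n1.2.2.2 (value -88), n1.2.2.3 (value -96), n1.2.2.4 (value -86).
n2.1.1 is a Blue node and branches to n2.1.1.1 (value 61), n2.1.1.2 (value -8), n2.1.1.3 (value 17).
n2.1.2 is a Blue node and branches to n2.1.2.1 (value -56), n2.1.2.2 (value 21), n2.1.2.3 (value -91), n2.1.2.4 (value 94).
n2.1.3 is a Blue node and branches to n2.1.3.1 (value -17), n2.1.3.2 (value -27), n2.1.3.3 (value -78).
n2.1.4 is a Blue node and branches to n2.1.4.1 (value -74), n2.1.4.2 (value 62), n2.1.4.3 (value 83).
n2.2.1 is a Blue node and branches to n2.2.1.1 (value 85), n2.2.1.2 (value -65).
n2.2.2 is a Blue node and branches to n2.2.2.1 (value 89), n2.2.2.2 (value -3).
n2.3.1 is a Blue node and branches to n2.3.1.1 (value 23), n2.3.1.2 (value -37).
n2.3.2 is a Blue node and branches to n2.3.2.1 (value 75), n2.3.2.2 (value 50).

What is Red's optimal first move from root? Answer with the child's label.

n1.1.1 (Blue): min(-39, -15) = -39
n1.1.2 (Blue): min(23, -98, -76) = -98
n1.1.3 (Blue): min(-15, -41) = -41
n1.1 (Red): max(-39, -98, -41) = -39
n1.2.1 (Blue): min(41, 0, 36) = 0
n1.2.2 (Blue): min(63, -88, -96, -86) = -96
n1.2 (Red): max(0, -96) = 0
n1 (Blue): min(-39, 0) = -39
n2.1.1 (Blue): min(61, -8, 17) = -8
n2.1.2 (Blue): min(-56, 21, -91, 94) = -91
n2.1.3 (Blue): min(-17, -27, -78) = -78
n2.1.4 (Blue): min(-74, 62, 83) = -74
n2.1 (Red): max(-8, -91, -78, -74) = -8
n2.2.1 (Blue): min(85, -65) = -65
n2.2.2 (Blue): min(89, -3) = -3
n2.2 (Red): max(-65, -3) = -3
n2.3.1 (Blue): min(23, -37) = -37
n2.3.2 (Blue): min(75, 50) = 50
n2.3 (Red): max(-37, 50) = 50
n2 (Blue): min(-8, -3, 50) = -8
root (Red): max(-39, -8) = -8
Red at root wants the highest of {n1=-39, n2=-8}, so chooses n2.

n2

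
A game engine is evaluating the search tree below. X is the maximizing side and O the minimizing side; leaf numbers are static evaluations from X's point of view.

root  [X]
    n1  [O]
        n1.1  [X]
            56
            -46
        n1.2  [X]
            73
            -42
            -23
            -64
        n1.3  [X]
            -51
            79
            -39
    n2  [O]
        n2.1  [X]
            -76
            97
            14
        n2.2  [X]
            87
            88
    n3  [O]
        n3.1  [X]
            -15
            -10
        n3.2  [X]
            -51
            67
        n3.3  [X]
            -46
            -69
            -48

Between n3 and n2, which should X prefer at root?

n3.1 (X): max(-15, -10) = -10
n3.2 (X): max(-51, 67) = 67
n3.3 (X): max(-46, -69, -48) = -46
n3 (O): min(-10, 67, -46) = -46
n2.1 (X): max(-76, 97, 14) = 97
n2.2 (X): max(87, 88) = 88
n2 (O): min(97, 88) = 88
X prefers the higher value; n3=-46, n2=88. n2 is better since 88 > -46.

n2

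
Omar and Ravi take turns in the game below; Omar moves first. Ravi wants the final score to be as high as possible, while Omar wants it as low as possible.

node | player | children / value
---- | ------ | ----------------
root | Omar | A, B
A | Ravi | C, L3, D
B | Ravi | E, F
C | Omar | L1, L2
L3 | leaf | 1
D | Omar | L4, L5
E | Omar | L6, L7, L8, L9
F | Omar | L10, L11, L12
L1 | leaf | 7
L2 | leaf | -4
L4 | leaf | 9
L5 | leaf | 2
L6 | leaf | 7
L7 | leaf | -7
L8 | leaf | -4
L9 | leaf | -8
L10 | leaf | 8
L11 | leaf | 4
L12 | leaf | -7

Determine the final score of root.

C (Omar): min(7, -4) = -4
D (Omar): min(9, 2) = 2
A (Ravi): max(-4, 1, 2) = 2
E (Omar): min(7, -7, -4, -8) = -8
F (Omar): min(8, 4, -7) = -7
B (Ravi): max(-8, -7) = -7
root (Omar): min(2, -7) = -7

-7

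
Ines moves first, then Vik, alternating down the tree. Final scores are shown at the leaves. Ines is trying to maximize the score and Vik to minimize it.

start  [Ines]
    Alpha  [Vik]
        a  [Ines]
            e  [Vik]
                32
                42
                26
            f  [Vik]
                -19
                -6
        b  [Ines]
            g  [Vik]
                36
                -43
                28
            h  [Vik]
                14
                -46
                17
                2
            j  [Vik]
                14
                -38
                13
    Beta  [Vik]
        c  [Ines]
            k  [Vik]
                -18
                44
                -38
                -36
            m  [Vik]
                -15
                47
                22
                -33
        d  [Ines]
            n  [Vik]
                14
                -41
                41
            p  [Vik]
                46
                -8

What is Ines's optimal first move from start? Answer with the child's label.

e (Vik): min(32, 42, 26) = 26
f (Vik): min(-19, -6) = -19
a (Ines): max(26, -19) = 26
g (Vik): min(36, -43, 28) = -43
h (Vik): min(14, -46, 17, 2) = -46
j (Vik): min(14, -38, 13) = -38
b (Ines): max(-43, -46, -38) = -38
Alpha (Vik): min(26, -38) = -38
k (Vik): min(-18, 44, -38, -36) = -38
m (Vik): min(-15, 47, 22, -33) = -33
c (Ines): max(-38, -33) = -33
n (Vik): min(14, -41, 41) = -41
p (Vik): min(46, -8) = -8
d (Ines): max(-41, -8) = -8
Beta (Vik): min(-33, -8) = -33
start (Ines): max(-38, -33) = -33
Ines at start wants the highest of {Alpha=-38, Beta=-33}, so chooses Beta.

Beta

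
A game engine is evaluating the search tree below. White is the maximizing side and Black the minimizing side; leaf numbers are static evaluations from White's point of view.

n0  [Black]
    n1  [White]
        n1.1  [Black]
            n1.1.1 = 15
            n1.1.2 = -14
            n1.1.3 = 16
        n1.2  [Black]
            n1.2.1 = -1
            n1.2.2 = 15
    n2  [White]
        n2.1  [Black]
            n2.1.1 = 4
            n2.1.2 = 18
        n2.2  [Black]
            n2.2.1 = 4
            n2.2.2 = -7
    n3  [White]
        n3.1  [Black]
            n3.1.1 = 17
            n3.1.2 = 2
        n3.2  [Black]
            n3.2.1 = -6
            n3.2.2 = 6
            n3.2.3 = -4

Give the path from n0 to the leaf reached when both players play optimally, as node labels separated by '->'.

n1.1 (Black): min(15, -14, 16) = -14
n1.2 (Black): min(-1, 15) = -1
n1 (White): max(-14, -1) = -1
n2.1 (Black): min(4, 18) = 4
n2.2 (Black): min(4, -7) = -7
n2 (White): max(4, -7) = 4
n3.1 (Black): min(17, 2) = 2
n3.2 (Black): min(-6, 6, -4) = -6
n3 (White): max(2, -6) = 2
n0 (Black): min(-1, 4, 2) = -1
At n0, Black picks n1 (lowest: -1).
At n1, White picks n1.2 (highest: -1).
At n1.2, Black picks n1.2.1 (lowest: -1).
Terminal value -1.

n0 -> n1 -> n1.2 -> n1.2.1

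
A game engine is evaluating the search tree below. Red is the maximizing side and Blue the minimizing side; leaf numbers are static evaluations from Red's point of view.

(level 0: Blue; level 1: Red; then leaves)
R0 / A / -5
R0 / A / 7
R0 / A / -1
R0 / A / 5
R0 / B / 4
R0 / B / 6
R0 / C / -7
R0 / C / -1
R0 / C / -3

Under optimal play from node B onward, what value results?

B (Red): max(4, 6) = 6

6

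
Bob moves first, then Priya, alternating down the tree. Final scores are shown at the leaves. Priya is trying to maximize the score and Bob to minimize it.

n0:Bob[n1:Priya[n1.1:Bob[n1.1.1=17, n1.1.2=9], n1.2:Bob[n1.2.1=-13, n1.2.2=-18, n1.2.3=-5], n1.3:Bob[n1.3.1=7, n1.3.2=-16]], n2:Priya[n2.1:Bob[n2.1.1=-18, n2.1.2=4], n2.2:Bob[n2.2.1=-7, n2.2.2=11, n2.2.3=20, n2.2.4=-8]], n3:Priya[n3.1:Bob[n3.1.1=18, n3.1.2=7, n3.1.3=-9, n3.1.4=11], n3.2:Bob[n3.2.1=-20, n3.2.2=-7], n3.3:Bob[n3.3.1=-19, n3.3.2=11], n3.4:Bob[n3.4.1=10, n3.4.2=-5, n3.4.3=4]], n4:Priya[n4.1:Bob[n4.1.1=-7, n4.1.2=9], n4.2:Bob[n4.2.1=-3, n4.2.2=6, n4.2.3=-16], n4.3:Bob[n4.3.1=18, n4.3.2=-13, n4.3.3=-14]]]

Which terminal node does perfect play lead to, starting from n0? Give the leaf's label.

n1.1 (Bob): min(17, 9) = 9
n1.2 (Bob): min(-13, -18, -5) = -18
n1.3 (Bob): min(7, -16) = -16
n1 (Priya): max(9, -18, -16) = 9
n2.1 (Bob): min(-18, 4) = -18
n2.2 (Bob): min(-7, 11, 20, -8) = -8
n2 (Priya): max(-18, -8) = -8
n3.1 (Bob): min(18, 7, -9, 11) = -9
n3.2 (Bob): min(-20, -7) = -20
n3.3 (Bob): min(-19, 11) = -19
n3.4 (Bob): min(10, -5, 4) = -5
n3 (Priya): max(-9, -20, -19, -5) = -5
n4.1 (Bob): min(-7, 9) = -7
n4.2 (Bob): min(-3, 6, -16) = -16
n4.3 (Bob): min(18, -13, -14) = -14
n4 (Priya): max(-7, -16, -14) = -7
n0 (Bob): min(9, -8, -5, -7) = -8
At n0, Bob picks n2 (lowest: -8).
At n2, Priya picks n2.2 (highest: -8).
At n2.2, Bob picks n2.2.4 (lowest: -8).
Terminal value -8.

n2.2.4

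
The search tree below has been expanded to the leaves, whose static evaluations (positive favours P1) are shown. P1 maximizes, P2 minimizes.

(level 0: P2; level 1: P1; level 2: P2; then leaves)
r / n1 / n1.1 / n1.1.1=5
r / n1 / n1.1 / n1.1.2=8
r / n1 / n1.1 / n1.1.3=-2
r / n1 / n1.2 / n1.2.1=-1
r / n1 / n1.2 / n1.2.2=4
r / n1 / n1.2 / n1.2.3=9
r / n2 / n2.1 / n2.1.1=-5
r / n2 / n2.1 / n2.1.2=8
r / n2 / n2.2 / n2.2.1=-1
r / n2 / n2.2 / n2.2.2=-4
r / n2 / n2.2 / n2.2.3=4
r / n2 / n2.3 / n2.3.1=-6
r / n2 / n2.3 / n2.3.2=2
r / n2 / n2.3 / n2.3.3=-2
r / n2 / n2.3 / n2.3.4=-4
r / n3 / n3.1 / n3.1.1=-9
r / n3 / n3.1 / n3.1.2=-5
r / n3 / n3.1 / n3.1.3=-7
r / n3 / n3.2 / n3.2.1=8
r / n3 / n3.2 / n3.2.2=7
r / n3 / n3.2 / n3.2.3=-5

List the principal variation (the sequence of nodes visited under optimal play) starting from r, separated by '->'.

n1.1 (P2): min(5, 8, -2) = -2
n1.2 (P2): min(-1, 4, 9) = -1
n1 (P1): max(-2, -1) = -1
n2.1 (P2): min(-5, 8) = -5
n2.2 (P2): min(-1, -4, 4) = -4
n2.3 (P2): min(-6, 2, -2, -4) = -6
n2 (P1): max(-5, -4, -6) = -4
n3.1 (P2): min(-9, -5, -7) = -9
n3.2 (P2): min(8, 7, -5) = -5
n3 (P1): max(-9, -5) = -5
r (P2): min(-1, -4, -5) = -5
At r, P2 picks n3 (lowest: -5).
At n3, P1 picks n3.2 (highest: -5).
At n3.2, P2 picks n3.2.3 (lowest: -5).
Terminal value -5.

r -> n3 -> n3.2 -> n3.2.3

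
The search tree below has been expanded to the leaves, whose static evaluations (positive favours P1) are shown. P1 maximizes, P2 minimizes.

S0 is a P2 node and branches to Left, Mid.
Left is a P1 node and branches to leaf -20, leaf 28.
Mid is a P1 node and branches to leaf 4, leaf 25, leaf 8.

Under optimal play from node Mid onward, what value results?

25

Mid (P1): max(4, 25, 8) = 25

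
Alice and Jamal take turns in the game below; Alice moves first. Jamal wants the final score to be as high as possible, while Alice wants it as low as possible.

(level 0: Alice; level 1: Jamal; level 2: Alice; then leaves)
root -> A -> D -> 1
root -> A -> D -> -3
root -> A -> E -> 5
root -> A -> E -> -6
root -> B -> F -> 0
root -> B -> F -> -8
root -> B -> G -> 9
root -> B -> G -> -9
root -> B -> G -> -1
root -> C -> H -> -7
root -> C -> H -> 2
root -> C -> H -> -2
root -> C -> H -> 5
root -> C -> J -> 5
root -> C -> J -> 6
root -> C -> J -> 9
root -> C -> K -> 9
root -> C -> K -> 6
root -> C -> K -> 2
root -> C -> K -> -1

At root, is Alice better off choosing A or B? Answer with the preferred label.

D (Alice): min(1, -3) = -3
E (Alice): min(5, -6) = -6
A (Jamal): max(-3, -6) = -3
F (Alice): min(0, -8) = -8
G (Alice): min(9, -9, -1) = -9
B (Jamal): max(-8, -9) = -8
Alice prefers the lower value; A=-3, B=-8. B is better since -8 < -3.

B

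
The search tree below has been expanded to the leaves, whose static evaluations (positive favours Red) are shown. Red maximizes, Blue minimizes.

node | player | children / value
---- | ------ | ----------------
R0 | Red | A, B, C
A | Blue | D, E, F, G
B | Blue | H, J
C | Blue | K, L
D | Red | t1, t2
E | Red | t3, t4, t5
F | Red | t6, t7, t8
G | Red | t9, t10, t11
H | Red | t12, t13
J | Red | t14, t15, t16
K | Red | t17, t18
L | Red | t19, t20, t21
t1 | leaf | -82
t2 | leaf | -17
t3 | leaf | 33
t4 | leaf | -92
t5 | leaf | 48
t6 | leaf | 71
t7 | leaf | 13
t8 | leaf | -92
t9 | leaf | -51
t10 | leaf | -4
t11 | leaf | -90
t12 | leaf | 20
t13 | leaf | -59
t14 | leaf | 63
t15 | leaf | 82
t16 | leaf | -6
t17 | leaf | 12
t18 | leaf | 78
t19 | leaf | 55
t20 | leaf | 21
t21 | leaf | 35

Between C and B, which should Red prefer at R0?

C

K (Red): max(12, 78) = 78
L (Red): max(55, 21, 35) = 55
C (Blue): min(78, 55) = 55
H (Red): max(20, -59) = 20
J (Red): max(63, 82, -6) = 82
B (Blue): min(20, 82) = 20
Red prefers the higher value; C=55, B=20. C is better since 55 > 20.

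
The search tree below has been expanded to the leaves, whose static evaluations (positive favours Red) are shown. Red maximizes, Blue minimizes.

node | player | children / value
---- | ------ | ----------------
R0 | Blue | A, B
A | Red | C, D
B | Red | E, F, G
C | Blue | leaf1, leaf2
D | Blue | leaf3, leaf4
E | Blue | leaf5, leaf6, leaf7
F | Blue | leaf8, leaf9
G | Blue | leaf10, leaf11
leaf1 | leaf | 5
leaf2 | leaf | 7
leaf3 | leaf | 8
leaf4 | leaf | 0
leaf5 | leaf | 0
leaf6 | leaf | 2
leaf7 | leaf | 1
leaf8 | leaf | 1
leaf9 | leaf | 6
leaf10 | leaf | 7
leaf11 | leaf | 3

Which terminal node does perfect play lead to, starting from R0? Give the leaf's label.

C (Blue): min(5, 7) = 5
D (Blue): min(8, 0) = 0
A (Red): max(5, 0) = 5
E (Blue): min(0, 2, 1) = 0
F (Blue): min(1, 6) = 1
G (Blue): min(7, 3) = 3
B (Red): max(0, 1, 3) = 3
R0 (Blue): min(5, 3) = 3
At R0, Blue picks B (lowest: 3).
At B, Red picks G (highest: 3).
At G, Blue picks leaf11 (lowest: 3).
Terminal value 3.

leaf11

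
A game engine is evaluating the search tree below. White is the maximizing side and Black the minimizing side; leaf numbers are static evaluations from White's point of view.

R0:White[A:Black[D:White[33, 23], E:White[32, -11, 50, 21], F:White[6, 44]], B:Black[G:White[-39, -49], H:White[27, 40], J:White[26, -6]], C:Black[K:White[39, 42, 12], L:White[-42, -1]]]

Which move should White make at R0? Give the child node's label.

A

D (White): max(33, 23) = 33
E (White): max(32, -11, 50, 21) = 50
F (White): max(6, 44) = 44
A (Black): min(33, 50, 44) = 33
G (White): max(-39, -49) = -39
H (White): max(27, 40) = 40
J (White): max(26, -6) = 26
B (Black): min(-39, 40, 26) = -39
K (White): max(39, 42, 12) = 42
L (White): max(-42, -1) = -1
C (Black): min(42, -1) = -1
R0 (White): max(33, -39, -1) = 33
White at R0 wants the highest of {A=33, B=-39, C=-1}, so chooses A.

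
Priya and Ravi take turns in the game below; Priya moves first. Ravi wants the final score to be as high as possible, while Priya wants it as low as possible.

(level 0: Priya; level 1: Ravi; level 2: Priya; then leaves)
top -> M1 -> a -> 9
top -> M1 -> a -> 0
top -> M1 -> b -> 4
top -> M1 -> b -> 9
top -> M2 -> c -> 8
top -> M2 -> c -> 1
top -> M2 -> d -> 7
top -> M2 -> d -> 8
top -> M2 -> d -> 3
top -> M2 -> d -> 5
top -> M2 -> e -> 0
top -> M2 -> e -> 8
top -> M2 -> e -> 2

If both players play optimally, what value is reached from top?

3

a (Priya): min(9, 0) = 0
b (Priya): min(4, 9) = 4
M1 (Ravi): max(0, 4) = 4
c (Priya): min(8, 1) = 1
d (Priya): min(7, 8, 3, 5) = 3
e (Priya): min(0, 8, 2) = 0
M2 (Ravi): max(1, 3, 0) = 3
top (Priya): min(4, 3) = 3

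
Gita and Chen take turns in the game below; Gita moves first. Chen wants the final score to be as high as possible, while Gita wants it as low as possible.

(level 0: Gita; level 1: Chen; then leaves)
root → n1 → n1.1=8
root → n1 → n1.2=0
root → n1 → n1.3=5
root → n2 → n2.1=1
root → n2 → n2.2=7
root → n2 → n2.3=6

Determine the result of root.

7

n1 (Chen): max(8, 0, 5) = 8
n2 (Chen): max(1, 7, 6) = 7
root (Gita): min(8, 7) = 7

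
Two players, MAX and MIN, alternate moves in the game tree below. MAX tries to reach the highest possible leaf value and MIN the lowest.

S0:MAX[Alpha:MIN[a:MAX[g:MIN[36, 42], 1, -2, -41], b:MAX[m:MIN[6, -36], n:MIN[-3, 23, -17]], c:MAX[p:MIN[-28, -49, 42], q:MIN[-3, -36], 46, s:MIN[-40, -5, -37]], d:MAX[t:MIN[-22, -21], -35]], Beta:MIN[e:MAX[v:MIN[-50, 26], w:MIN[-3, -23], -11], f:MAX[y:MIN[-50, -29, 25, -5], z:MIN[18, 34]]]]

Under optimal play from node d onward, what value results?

-22

t (MIN): min(-22, -21) = -22
d (MAX): max(-22, -35) = -22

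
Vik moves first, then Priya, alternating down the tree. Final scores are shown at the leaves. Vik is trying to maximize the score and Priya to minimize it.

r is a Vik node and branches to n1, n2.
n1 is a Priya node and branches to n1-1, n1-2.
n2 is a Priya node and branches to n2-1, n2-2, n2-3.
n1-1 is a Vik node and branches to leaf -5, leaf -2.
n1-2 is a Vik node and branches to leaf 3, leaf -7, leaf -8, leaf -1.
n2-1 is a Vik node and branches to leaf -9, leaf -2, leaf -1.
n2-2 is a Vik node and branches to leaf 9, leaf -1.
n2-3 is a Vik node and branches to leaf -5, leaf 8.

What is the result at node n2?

n2-1 (Vik): max(-9, -2, -1) = -1
n2-2 (Vik): max(9, -1) = 9
n2-3 (Vik): max(-5, 8) = 8
n2 (Priya): min(-1, 9, 8) = -1

-1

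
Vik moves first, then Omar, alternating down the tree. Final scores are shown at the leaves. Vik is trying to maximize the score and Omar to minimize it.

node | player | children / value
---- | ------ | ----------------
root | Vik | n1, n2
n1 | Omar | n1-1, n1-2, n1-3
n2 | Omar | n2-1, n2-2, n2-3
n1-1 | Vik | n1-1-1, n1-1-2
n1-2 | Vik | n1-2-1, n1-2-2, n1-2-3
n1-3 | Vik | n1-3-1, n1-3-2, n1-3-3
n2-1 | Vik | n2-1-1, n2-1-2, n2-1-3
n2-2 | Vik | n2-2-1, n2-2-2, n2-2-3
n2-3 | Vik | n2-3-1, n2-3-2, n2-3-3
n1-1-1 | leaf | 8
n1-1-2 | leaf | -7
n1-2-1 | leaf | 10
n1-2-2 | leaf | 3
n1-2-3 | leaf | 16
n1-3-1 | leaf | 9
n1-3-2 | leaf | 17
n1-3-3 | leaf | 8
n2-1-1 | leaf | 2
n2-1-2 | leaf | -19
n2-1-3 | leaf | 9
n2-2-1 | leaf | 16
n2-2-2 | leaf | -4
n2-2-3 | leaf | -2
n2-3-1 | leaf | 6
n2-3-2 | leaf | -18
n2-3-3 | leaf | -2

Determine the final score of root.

n1-1 (Vik): max(8, -7) = 8
n1-2 (Vik): max(10, 3, 16) = 16
n1-3 (Vik): max(9, 17, 8) = 17
n1 (Omar): min(8, 16, 17) = 8
n2-1 (Vik): max(2, -19, 9) = 9
n2-2 (Vik): max(16, -4, -2) = 16
n2-3 (Vik): max(6, -18, -2) = 6
n2 (Omar): min(9, 16, 6) = 6
root (Vik): max(8, 6) = 8

8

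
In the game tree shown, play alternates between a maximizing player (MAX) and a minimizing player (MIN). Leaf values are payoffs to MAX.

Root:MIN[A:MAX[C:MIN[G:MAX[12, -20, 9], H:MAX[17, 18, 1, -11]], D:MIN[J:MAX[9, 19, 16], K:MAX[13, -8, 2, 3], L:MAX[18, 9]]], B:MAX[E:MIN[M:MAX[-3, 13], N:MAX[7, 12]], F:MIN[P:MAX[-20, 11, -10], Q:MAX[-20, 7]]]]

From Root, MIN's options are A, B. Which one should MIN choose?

B

G (MAX): max(12, -20, 9) = 12
H (MAX): max(17, 18, 1, -11) = 18
C (MIN): min(12, 18) = 12
J (MAX): max(9, 19, 16) = 19
K (MAX): max(13, -8, 2, 3) = 13
L (MAX): max(18, 9) = 18
D (MIN): min(19, 13, 18) = 13
A (MAX): max(12, 13) = 13
M (MAX): max(-3, 13) = 13
N (MAX): max(7, 12) = 12
E (MIN): min(13, 12) = 12
P (MAX): max(-20, 11, -10) = 11
Q (MAX): max(-20, 7) = 7
F (MIN): min(11, 7) = 7
B (MAX): max(12, 7) = 12
Root (MIN): min(13, 12) = 12
MIN at Root wants the lowest of {A=13, B=12}, so chooses B.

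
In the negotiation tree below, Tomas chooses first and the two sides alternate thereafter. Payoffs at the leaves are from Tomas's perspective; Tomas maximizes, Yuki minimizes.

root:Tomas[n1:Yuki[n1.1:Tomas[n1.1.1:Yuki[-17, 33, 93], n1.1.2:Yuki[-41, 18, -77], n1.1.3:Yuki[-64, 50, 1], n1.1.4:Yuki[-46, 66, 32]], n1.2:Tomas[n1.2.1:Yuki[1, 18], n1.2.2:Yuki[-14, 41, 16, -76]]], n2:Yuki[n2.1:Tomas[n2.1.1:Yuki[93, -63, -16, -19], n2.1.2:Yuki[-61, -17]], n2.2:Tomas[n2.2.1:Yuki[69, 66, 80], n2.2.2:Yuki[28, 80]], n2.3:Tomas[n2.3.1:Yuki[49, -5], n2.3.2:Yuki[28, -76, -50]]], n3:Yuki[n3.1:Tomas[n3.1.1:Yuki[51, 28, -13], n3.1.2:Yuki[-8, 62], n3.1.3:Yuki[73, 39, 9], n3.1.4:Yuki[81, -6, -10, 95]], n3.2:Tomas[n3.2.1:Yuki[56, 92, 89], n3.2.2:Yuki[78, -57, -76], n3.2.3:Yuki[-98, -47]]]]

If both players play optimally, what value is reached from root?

9

n1.1.1 (Yuki): min(-17, 33, 93) = -17
n1.1.2 (Yuki): min(-41, 18, -77) = -77
n1.1.3 (Yuki): min(-64, 50, 1) = -64
n1.1.4 (Yuki): min(-46, 66, 32) = -46
n1.1 (Tomas): max(-17, -77, -64, -46) = -17
n1.2.1 (Yuki): min(1, 18) = 1
n1.2.2 (Yuki): min(-14, 41, 16, -76) = -76
n1.2 (Tomas): max(1, -76) = 1
n1 (Yuki): min(-17, 1) = -17
n2.1.1 (Yuki): min(93, -63, -16, -19) = -63
n2.1.2 (Yuki): min(-61, -17) = -61
n2.1 (Tomas): max(-63, -61) = -61
n2.2.1 (Yuki): min(69, 66, 80) = 66
n2.2.2 (Yuki): min(28, 80) = 28
n2.2 (Tomas): max(66, 28) = 66
n2.3.1 (Yuki): min(49, -5) = -5
n2.3.2 (Yuki): min(28, -76, -50) = -76
n2.3 (Tomas): max(-5, -76) = -5
n2 (Yuki): min(-61, 66, -5) = -61
n3.1.1 (Yuki): min(51, 28, -13) = -13
n3.1.2 (Yuki): min(-8, 62) = -8
n3.1.3 (Yuki): min(73, 39, 9) = 9
n3.1.4 (Yuki): min(81, -6, -10, 95) = -10
n3.1 (Tomas): max(-13, -8, 9, -10) = 9
n3.2.1 (Yuki): min(56, 92, 89) = 56
n3.2.2 (Yuki): min(78, -57, -76) = -76
n3.2.3 (Yuki): min(-98, -47) = -98
n3.2 (Tomas): max(56, -76, -98) = 56
n3 (Yuki): min(9, 56) = 9
root (Tomas): max(-17, -61, 9) = 9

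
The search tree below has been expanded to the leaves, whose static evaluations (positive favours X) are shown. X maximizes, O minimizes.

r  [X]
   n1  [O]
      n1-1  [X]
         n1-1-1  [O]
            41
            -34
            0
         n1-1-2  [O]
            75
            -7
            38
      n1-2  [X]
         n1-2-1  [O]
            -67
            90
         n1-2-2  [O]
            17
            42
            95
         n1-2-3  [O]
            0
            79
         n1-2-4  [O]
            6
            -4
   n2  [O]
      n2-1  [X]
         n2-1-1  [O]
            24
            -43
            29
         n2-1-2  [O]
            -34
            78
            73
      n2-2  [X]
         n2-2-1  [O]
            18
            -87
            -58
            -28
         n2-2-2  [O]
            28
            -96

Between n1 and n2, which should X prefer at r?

n1-1-1 (O): min(41, -34, 0) = -34
n1-1-2 (O): min(75, -7, 38) = -7
n1-1 (X): max(-34, -7) = -7
n1-2-1 (O): min(-67, 90) = -67
n1-2-2 (O): min(17, 42, 95) = 17
n1-2-3 (O): min(0, 79) = 0
n1-2-4 (O): min(6, -4) = -4
n1-2 (X): max(-67, 17, 0, -4) = 17
n1 (O): min(-7, 17) = -7
n2-1-1 (O): min(24, -43, 29) = -43
n2-1-2 (O): min(-34, 78, 73) = -34
n2-1 (X): max(-43, -34) = -34
n2-2-1 (O): min(18, -87, -58, -28) = -87
n2-2-2 (O): min(28, -96) = -96
n2-2 (X): max(-87, -96) = -87
n2 (O): min(-34, -87) = -87
X prefers the higher value; n1=-7, n2=-87. n1 is better since -7 > -87.

n1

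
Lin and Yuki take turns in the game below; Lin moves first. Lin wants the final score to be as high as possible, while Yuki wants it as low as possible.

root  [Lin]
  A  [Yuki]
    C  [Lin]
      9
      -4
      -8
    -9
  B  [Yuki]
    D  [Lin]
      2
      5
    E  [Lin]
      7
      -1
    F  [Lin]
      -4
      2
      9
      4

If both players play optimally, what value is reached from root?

C (Lin): max(9, -4, -8) = 9
A (Yuki): min(9, -9) = -9
D (Lin): max(2, 5) = 5
E (Lin): max(7, -1) = 7
F (Lin): max(-4, 2, 9, 4) = 9
B (Yuki): min(5, 7, 9) = 5
root (Lin): max(-9, 5) = 5

5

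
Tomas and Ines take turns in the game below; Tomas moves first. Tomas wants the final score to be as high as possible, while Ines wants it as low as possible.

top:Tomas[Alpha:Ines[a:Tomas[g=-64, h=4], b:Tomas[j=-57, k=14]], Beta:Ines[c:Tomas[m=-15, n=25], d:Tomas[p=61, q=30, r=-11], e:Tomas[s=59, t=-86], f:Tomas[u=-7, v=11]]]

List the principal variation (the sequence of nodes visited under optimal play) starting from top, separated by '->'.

a (Tomas): max(-64, 4) = 4
b (Tomas): max(-57, 14) = 14
Alpha (Ines): min(4, 14) = 4
c (Tomas): max(-15, 25) = 25
d (Tomas): max(61, 30, -11) = 61
e (Tomas): max(59, -86) = 59
f (Tomas): max(-7, 11) = 11
Beta (Ines): min(25, 61, 59, 11) = 11
top (Tomas): max(4, 11) = 11
At top, Tomas picks Beta (highest: 11).
At Beta, Ines picks f (lowest: 11).
At f, Tomas picks v (highest: 11).
Terminal value 11.

top -> Beta -> f -> v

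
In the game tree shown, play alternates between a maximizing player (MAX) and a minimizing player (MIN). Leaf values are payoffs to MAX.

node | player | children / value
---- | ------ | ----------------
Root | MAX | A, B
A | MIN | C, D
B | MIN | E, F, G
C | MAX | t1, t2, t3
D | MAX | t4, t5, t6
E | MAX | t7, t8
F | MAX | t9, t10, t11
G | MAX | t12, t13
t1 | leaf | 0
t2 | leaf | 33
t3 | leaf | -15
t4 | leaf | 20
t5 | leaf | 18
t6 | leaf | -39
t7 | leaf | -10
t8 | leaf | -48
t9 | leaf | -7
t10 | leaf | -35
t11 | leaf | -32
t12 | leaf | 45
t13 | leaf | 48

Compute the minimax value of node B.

-10

E (MAX): max(-10, -48) = -10
F (MAX): max(-7, -35, -32) = -7
G (MAX): max(45, 48) = 48
B (MIN): min(-10, -7, 48) = -10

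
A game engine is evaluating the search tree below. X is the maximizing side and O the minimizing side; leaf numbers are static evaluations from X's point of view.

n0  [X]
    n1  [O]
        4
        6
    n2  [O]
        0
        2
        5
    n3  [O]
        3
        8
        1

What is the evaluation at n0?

n1 (O): min(4, 6) = 4
n2 (O): min(0, 2, 5) = 0
n3 (O): min(3, 8, 1) = 1
n0 (X): max(4, 0, 1) = 4

4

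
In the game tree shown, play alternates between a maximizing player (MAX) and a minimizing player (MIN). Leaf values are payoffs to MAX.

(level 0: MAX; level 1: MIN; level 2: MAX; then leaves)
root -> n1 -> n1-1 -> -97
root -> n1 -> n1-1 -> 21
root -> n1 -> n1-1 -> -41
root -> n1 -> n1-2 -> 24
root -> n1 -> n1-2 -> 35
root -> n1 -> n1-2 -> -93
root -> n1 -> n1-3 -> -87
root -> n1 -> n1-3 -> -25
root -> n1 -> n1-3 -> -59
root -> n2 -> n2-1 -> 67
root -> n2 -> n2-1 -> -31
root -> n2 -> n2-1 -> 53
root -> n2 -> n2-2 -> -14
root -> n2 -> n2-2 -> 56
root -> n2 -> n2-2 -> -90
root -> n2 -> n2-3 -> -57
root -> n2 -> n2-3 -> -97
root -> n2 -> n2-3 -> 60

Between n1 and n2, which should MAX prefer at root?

n2

n1-1 (MAX): max(-97, 21, -41) = 21
n1-2 (MAX): max(24, 35, -93) = 35
n1-3 (MAX): max(-87, -25, -59) = -25
n1 (MIN): min(21, 35, -25) = -25
n2-1 (MAX): max(67, -31, 53) = 67
n2-2 (MAX): max(-14, 56, -90) = 56
n2-3 (MAX): max(-57, -97, 60) = 60
n2 (MIN): min(67, 56, 60) = 56
MAX prefers the higher value; n1=-25, n2=56. n2 is better since 56 > -25.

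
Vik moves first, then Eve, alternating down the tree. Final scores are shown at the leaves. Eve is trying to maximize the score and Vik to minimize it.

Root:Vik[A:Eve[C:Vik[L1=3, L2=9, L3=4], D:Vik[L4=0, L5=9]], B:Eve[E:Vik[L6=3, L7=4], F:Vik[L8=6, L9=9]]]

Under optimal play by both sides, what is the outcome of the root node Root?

C (Vik): min(3, 9, 4) = 3
D (Vik): min(0, 9) = 0
A (Eve): max(3, 0) = 3
E (Vik): min(3, 4) = 3
F (Vik): min(6, 9) = 6
B (Eve): max(3, 6) = 6
Root (Vik): min(3, 6) = 3

3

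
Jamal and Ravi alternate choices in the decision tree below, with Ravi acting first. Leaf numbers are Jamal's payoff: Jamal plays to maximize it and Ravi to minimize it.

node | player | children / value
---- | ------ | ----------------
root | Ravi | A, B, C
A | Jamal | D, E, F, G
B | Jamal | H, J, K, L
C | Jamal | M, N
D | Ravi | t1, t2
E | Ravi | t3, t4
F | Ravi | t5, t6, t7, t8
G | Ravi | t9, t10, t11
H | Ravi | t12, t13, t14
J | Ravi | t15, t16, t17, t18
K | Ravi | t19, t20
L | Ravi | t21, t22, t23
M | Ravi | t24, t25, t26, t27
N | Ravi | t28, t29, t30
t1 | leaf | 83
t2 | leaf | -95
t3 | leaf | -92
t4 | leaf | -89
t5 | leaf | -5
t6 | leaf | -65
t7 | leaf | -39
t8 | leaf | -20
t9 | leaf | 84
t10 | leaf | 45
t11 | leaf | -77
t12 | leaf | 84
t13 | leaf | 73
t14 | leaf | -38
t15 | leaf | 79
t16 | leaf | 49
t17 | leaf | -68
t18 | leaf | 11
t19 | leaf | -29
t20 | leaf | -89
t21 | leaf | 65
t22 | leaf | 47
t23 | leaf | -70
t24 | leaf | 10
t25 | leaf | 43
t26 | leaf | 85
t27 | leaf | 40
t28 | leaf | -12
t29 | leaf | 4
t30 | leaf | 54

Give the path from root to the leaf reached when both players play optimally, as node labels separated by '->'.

root -> A -> F -> t6

D (Ravi): min(83, -95) = -95
E (Ravi): min(-92, -89) = -92
F (Ravi): min(-5, -65, -39, -20) = -65
G (Ravi): min(84, 45, -77) = -77
A (Jamal): max(-95, -92, -65, -77) = -65
H (Ravi): min(84, 73, -38) = -38
J (Ravi): min(79, 49, -68, 11) = -68
K (Ravi): min(-29, -89) = -89
L (Ravi): min(65, 47, -70) = -70
B (Jamal): max(-38, -68, -89, -70) = -38
M (Ravi): min(10, 43, 85, 40) = 10
N (Ravi): min(-12, 4, 54) = -12
C (Jamal): max(10, -12) = 10
root (Ravi): min(-65, -38, 10) = -65
At root, Ravi picks A (lowest: -65).
At A, Jamal picks F (highest: -65).
At F, Ravi picks t6 (lowest: -65).
Terminal value -65.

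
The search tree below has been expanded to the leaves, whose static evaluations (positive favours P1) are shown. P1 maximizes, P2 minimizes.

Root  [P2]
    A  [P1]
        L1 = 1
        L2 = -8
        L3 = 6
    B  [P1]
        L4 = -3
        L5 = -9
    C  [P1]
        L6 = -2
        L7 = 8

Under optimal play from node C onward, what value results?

8

C (P1): max(-2, 8) = 8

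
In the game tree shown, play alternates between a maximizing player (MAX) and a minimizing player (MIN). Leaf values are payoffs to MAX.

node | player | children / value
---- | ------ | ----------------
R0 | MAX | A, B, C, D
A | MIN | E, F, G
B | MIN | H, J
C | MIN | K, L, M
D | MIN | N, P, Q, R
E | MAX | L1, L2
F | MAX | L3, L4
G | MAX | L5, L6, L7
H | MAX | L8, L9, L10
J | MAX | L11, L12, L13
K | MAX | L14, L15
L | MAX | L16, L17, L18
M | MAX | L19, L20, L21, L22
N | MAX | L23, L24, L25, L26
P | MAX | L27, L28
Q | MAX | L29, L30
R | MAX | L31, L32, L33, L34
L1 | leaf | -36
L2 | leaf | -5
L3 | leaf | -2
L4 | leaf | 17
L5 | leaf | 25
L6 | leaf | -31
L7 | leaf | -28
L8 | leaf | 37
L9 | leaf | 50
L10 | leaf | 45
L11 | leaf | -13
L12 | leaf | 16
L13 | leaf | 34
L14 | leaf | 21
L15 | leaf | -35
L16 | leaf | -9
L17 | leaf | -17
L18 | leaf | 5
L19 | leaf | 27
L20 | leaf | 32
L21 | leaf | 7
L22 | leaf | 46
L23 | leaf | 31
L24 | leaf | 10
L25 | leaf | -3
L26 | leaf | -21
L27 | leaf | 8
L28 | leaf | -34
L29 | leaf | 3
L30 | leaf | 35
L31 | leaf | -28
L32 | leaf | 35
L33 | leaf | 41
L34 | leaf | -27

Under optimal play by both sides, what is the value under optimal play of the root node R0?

34

E (MAX): max(-36, -5) = -5
F (MAX): max(-2, 17) = 17
G (MAX): max(25, -31, -28) = 25
A (MIN): min(-5, 17, 25) = -5
H (MAX): max(37, 50, 45) = 50
J (MAX): max(-13, 16, 34) = 34
B (MIN): min(50, 34) = 34
K (MAX): max(21, -35) = 21
L (MAX): max(-9, -17, 5) = 5
M (MAX): max(27, 32, 7, 46) = 46
C (MIN): min(21, 5, 46) = 5
N (MAX): max(31, 10, -3, -21) = 31
P (MAX): max(8, -34) = 8
Q (MAX): max(3, 35) = 35
R (MAX): max(-28, 35, 41, -27) = 41
D (MIN): min(31, 8, 35, 41) = 8
R0 (MAX): max(-5, 34, 5, 8) = 34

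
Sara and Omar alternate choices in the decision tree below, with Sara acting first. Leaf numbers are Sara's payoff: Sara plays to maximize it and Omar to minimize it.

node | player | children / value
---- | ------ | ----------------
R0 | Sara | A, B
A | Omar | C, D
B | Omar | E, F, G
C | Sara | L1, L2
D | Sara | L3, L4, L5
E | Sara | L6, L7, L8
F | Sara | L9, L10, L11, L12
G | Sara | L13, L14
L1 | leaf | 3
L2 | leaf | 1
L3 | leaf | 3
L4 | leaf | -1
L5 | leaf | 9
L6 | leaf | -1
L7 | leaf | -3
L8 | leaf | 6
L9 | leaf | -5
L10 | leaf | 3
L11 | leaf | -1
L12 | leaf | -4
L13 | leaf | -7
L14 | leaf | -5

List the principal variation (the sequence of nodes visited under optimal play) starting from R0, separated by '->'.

C (Sara): max(3, 1) = 3
D (Sara): max(3, -1, 9) = 9
A (Omar): min(3, 9) = 3
E (Sara): max(-1, -3, 6) = 6
F (Sara): max(-5, 3, -1, -4) = 3
G (Sara): max(-7, -5) = -5
B (Omar): min(6, 3, -5) = -5
R0 (Sara): max(3, -5) = 3
At R0, Sara picks A (highest: 3).
At A, Omar picks C (lowest: 3).
At C, Sara picks L1 (highest: 3).
Terminal value 3.

R0 -> A -> C -> L1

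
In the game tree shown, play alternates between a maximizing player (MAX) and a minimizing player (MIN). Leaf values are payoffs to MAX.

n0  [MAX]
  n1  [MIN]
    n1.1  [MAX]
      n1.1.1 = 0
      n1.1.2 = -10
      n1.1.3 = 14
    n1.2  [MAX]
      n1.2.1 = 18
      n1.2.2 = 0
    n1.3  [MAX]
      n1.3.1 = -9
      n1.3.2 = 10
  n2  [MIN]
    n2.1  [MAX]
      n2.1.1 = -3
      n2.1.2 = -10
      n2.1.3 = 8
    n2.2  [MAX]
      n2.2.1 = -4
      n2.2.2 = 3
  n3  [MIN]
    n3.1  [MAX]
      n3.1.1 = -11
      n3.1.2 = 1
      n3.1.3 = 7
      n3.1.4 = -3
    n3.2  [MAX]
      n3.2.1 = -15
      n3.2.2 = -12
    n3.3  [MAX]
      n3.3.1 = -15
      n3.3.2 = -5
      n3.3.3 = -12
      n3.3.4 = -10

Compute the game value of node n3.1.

7

n3.1 (MAX): max(-11, 1, 7, -3) = 7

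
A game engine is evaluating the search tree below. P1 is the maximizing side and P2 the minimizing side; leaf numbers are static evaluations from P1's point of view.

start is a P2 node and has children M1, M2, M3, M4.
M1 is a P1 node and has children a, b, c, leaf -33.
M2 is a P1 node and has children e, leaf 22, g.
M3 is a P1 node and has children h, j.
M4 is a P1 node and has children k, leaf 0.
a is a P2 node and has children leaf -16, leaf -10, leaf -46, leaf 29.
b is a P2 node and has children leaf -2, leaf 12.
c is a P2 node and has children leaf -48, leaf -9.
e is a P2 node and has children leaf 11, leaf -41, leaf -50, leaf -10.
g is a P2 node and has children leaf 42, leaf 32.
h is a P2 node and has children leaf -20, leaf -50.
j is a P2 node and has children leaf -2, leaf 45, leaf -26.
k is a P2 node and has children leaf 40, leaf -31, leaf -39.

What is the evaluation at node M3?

-26

h (P2): min(-20, -50) = -50
j (P2): min(-2, 45, -26) = -26
M3 (P1): max(-50, -26) = -26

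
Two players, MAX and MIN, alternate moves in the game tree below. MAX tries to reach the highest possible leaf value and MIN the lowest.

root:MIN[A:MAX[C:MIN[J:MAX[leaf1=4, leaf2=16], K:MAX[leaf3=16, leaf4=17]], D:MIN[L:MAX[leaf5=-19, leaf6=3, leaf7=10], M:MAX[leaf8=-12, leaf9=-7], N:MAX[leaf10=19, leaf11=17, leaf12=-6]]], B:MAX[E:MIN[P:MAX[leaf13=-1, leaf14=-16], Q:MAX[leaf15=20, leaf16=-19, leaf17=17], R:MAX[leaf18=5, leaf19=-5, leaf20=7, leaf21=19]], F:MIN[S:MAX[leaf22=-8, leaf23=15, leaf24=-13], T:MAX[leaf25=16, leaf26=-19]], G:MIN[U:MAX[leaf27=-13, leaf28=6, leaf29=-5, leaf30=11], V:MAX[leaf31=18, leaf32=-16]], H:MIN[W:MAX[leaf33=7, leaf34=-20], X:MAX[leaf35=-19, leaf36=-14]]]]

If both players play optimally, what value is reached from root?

J (MAX): max(4, 16) = 16
K (MAX): max(16, 17) = 17
C (MIN): min(16, 17) = 16
L (MAX): max(-19, 3, 10) = 10
M (MAX): max(-12, -7) = -7
N (MAX): max(19, 17, -6) = 19
D (MIN): min(10, -7, 19) = -7
A (MAX): max(16, -7) = 16
P (MAX): max(-1, -16) = -1
Q (MAX): max(20, -19, 17) = 20
R (MAX): max(5, -5, 7, 19) = 19
E (MIN): min(-1, 20, 19) = -1
S (MAX): max(-8, 15, -13) = 15
T (MAX): max(16, -19) = 16
F (MIN): min(15, 16) = 15
U (MAX): max(-13, 6, -5, 11) = 11
V (MAX): max(18, -16) = 18
G (MIN): min(11, 18) = 11
W (MAX): max(7, -20) = 7
X (MAX): max(-19, -14) = -14
H (MIN): min(7, -14) = -14
B (MAX): max(-1, 15, 11, -14) = 15
root (MIN): min(16, 15) = 15

15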